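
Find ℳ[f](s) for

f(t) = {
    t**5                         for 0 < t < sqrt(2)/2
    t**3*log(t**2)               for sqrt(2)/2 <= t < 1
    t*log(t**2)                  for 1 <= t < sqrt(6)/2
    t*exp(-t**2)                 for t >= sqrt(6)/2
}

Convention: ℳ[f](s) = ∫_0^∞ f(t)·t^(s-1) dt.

2**(-s/2 - 5/2)*(2**(s/2 + 3/2)*(s + 1)**2*(s + 5)*(4*s + (s + 1)**2 + 8)*uppergamma(s/2 + 1/2, 3/2) + 2**(s/2 + 7/2)*(-s - 5)*(s + 1)**2 + 2**(s/2 + 7/2)*(s + 5)*(4*s + (s + 1)**2 + 8) + 3**(s/2 + 1/2)*(s + 1)*(s + 5)*(-4*log(2) + 4*log(3))*(4*s + (s + 1)**2 + 8) - 8*3**(s/2 + 1/2)*(s + 5)*(4*s + (s + 1)**2 + 8) + (s + 1)**3*(s + 5)*log(4) + 4*(s + 1)**2*(s + 5)*log(2) + (s + 1)**2*(4*s + 20) + (s + 1)**2*(4*s + (s + 1)**2 + 8))/((s + 1)**2*(s + 5)*(4*s + (s + 1)**2 + 8))
  Re(s) > -5

invert the shared t-power to get t**3 on [0, sqrt(2)/2); t*log(t**2) on [sqrt(2)/2, 1); log(t**2)/t on [1, sqrt(6)/2); …
strip the shared t-power: t**4 on [0, sqrt(2)/2); t**2*log(t**2) on [sqrt(2)/2, 1); log(t**2) on [1, sqrt(6)/2); …
peel off the power substitution: t**2 on [0, 1/2); t*log(t) on [1/2, 1); log(t) on [1, 3/2); …
linearity at sqrt(2)/2, 1, sqrt(6)/2 turns ℳ[f](s) into 4 summed integrals
piece [0, sqrt(2)/2): integrate t**5 against the kernel
∫ t**3*log(t**2)·t^(s-1) over [sqrt(2)/2, 1)
∫ over [1, sqrt(6)/2) of t*log(t**2)·t^(s-1) joins the sum
between sqrt(6)/2 and ∞ the integrand is t*exp(-t**2)·t^(s-1)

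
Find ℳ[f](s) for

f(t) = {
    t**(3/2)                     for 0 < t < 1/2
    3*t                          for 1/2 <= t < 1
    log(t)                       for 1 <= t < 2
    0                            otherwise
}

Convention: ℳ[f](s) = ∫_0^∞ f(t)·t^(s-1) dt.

(-2*2**(2*s)*(s + 1)*(2*s + 3) + 6*2**s*s**2*(2*s + 3) + 2*2**s*(s + 1)*(2*s + 3) + 4**s*s*(s + 1)*(2*s + 3)*log(4) + sqrt(2)*s**2*(s + 1) - 3*s**2*(2*s + 3))/(2*2**s*s**2*(s + 1)*(2*s + 3))
  Re(s) > -3/2

integrate the 3 segments split at 1/2, 1, then add the results
on [0, 1/2): add ∫ t**(3/2)·t^(s-1) dt
for t in [1/2, 1): the term is ∫ 3*t·t^(s-1)
segment [1, 2) carries log(t); integrate it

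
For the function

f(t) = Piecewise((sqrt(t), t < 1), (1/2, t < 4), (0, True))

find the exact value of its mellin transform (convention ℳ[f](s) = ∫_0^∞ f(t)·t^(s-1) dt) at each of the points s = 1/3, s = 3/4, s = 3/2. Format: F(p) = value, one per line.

F(1/3) = -3/10 + 3*2**(2/3)/2
F(3/4) = 2/15 + 4*sqrt(2)/3
F(3/2) = 17/6

peel off the power substitution: t on [0, 1); 1/2 on [1, 2)
along the cuts 1, ℳ[f](s) splits into 2 integrals
on [0, 1) integrate f = sqrt(t) against the kernel
segment 1 to 4 holds 1/2; add its integral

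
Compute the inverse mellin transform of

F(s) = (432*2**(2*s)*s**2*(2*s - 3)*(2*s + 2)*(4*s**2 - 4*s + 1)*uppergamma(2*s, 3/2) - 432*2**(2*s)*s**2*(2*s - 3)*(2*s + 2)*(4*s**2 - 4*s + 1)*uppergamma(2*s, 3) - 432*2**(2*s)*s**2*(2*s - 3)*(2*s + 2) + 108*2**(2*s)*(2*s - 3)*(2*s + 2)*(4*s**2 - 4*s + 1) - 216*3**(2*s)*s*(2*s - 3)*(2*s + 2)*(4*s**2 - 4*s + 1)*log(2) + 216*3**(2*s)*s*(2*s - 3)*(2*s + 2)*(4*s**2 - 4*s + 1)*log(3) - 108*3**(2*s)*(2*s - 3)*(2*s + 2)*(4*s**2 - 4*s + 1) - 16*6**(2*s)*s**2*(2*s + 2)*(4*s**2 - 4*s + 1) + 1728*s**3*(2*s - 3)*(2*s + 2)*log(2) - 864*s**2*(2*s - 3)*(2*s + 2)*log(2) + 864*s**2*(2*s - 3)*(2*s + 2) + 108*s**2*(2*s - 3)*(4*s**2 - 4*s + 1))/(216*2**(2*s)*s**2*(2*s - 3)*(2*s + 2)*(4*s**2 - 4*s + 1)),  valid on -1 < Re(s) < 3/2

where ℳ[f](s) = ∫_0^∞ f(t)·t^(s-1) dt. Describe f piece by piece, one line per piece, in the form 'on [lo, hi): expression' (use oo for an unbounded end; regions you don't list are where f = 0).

the power substitution comes off first: t**2 on [0, 1/2); log(t)/t on [1/2, 1); log(t) on [1, 3/2); …
the 5 pieces separated at 1/4, 1, 9/4, 9 each add one integral
between 0 and 1/4 the integrand is t·t^(s-1)
for t in [1/4, 1): the term is ∫ log(sqrt(t))/sqrt(t)·t^(s-1)
[1, 9/4) adds the kernel integral of log(sqrt(t))
on [9/4, 9) integrate f = exp(-sqrt(t)) against the kernel
∫ t**(-3/2)·t^(s-1) over [9, ∞)

on [0, 1/4): t
on [1/4, 1): log(sqrt(t))/sqrt(t)
on [1, 9/4): log(sqrt(t))
on [9/4, 9): exp(-sqrt(t))
on [9, oo): t**(-3/2)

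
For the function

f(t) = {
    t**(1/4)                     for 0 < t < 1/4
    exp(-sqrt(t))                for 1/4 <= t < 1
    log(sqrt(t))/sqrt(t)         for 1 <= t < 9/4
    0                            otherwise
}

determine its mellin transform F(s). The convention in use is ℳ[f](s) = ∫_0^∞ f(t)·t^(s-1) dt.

invert the power substitution to get sqrt(t) on [0, 1/2); exp(-t) on [1/2, 1); log(t)/t on [1, 3/2)
summing 3 kernel integrals split by 1/4, 1 yields ℳ[f](s)
∫ t**(1/4)·t^(s-1) over [0, 1/4)
segment 1/4 to 1 holds exp(-sqrt(t)); add its integral
between 1 and 9/4 the integrand is log(sqrt(t))/sqrt(t)·t^(s-1)

2**(1 - 2*s)*(4**s*(4*s + 1)*(4*s**2 - 4*s + 1)*uppergamma(2*s, 1/2) - 4**s*(4*s + 1)*(4*s**2 - 4*s + 1)*uppergamma(2*s, 1) + 4**s*(12*s + 3)/3 + 9**s*s*(4*s + 1)*(-4*log(2) + 4*log(3))/3 + 9**s*(-8*s - 2)/3 + 9**s*(4*s + 1)*(-2*log(3) + 2*log(2))/3 + sqrt(2)*(12*s**2 - 12*s + 3)/3)/((4*s + 1)*(4*s**2 - 4*s + 1))
  Re(s) > -1/4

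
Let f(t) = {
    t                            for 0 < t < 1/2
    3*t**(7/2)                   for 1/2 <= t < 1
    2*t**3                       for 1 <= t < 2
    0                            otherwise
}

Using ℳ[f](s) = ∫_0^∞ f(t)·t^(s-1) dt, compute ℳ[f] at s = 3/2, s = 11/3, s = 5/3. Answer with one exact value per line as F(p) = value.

F(3/2) = 197/1440 + 1289*sqrt(2)/180
F(11/3) = -9*2**(5/6)/5504 + 3*2**(1/3)/448 + 51/430 + 96*2**(2/3)/5
F(5/3) = -9*2**(5/6)/992 + 3*2**(1/3)/64 + 33/217 + 48*2**(2/3)/7

linearity at 1/2, 1 turns ℳ[f](s) into 3 summed integrals
on [0, 1/2): add ∫ t·t^(s-1) dt
on [1/2, 1) integrate f = 3*t**(7/2) against the kernel
[1, 2) adds the kernel integral of 2*t**3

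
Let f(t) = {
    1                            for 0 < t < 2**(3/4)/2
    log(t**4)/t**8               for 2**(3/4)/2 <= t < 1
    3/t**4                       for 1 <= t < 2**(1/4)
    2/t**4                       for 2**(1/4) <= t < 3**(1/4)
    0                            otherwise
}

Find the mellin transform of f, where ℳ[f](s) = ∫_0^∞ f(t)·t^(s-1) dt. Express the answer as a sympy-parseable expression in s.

invert the power substitution to get 1 on [0, sqrt(2)/2); log(t**2)/t**4 on [sqrt(2)/2, 1); 3/t**2 on [1, sqrt(2)); …
peel off the power substitution: 1 on [0, 1/2); log(t)/t**2 on [1/2, 1); 3/t on [1, 2); …
invert the shared t-power to get t on [0, 1/2); log(t)/t on [1/2, 1); 3 on [1, 2); …
treat the 4 regions marked off by 2**(3/4)/2, 1, 2**(1/4) separately and sum
segment [0, 2**(3/4)/2) carries 1; integrate it
segment 2**(3/4)/2 to 1 holds log(t**4)/t**8; add its integral
piece [1, 2**(1/4)): integrate 3/t**4 against the kernel
over [2**(1/4), 3**(1/4)), the kernel integral of 2/t**4 enters the sum

2**(1 - s/4)*(-2**(s/4 - 1)*s*(s/4 - 1)/2 - 3*2**(s/4 - 1)*s*(-s/2 + (s/4 - 1)**2 + 3)/2 + 2**(s/2 - 2)*s*(-s/2 + (s/4 - 1)**2 + 3)/2 + 6**(s/4 - 1)*s*(-s/2 + (s/4 - 1)**2 + 3) + s*(s/4 - 1)**2*log(2) - s*(s/4 - 1)*log(2) + s*(s/4 - 1) + (s/4 - 1)*(-s/2 + (s/4 - 1)**2 + 3))/(2*s*(s/4 - 1)*(-s/2 + (s/4 - 1)**2 + 3))
  Re(s) > 0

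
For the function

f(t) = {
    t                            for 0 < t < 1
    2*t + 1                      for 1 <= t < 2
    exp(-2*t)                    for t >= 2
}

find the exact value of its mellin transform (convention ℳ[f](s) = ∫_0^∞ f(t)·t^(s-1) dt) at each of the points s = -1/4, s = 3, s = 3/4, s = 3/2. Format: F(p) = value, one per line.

F(-1/4) = 2**(1/4)*uppergamma(-1/4, 4) + 2*2**(3/4)/3 + 8/3
F(3) = 13*exp(-4)/4 + 121/12
F(3/4) = -40/21 + 2**(1/4)*uppergamma(3/4, 4)/2 + 76*2**(3/4)/21
F(3/2) = -16/15 + sqrt(2)*sqrt(pi)*erfc(2)/8 + sqrt(2)*exp(-4)/2 + 68*sqrt(2)/15

breakpoints 1, 2: one integral from each of the 3 segments
[0, 1) adds the kernel integral of t
∫ over [1, 2) of (2*t + 1)·t^(s-1) joins the sum
on [2, ∞): add ∫ exp(-2*t)·t^(s-1) dt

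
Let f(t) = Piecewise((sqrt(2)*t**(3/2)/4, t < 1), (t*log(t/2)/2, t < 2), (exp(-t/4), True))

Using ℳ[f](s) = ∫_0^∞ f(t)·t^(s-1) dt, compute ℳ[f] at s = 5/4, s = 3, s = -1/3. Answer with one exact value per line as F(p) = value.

F(5/4) = -32*2**(1/4)/81 + 8/81 + sqrt(2)/11 + 2*log(2)/9 + 4*sqrt(2)*uppergamma(5/4, 1/2)
F(3) = -15/32 + sqrt(2)/18 + log(2)/8 + 208*exp(-1/2)
F(-1/3) = -9*2**(2/3)/8 + 3*sqrt(2)/14 + 2**(1/3)*uppergamma(-1/3, 1/2)/2 + 3*log(2)/4 + 9/8

remove the common scale on t first: t**(3/2) on [0, 1/2); t*log(t) on [1/2, 1); exp(-t/2) on [1, ∞)
integrate the 3 segments split at 1, 2, then add the results
segment [0, 1) carries sqrt(2)*t**(3/2)/4; integrate it
over [1, 2), the kernel integral of t*log(t/2)/2 enters the sum
for t in [2, ∞): the term is ∫ exp(-t/4)·t^(s-1)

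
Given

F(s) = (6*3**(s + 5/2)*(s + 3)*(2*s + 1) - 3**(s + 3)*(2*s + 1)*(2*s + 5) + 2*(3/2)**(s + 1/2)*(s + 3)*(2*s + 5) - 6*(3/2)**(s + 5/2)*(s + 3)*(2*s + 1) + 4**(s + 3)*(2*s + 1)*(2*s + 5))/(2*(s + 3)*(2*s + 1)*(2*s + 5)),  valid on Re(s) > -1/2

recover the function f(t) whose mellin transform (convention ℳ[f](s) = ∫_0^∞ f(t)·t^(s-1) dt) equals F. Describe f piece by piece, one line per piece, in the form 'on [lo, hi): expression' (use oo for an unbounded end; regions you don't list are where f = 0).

on [0, 3/2): sqrt(t)/2
on [3/2, 3): 3*t**(5/2)/2
on [3, 4): t**3/2

treat the 3 regions marked off by 3/2, 3 separately and sum
piece [0, 3/2): integrate sqrt(t)/2 against the kernel
∫ over [3/2, 3) of 3*t**(5/2)/2·t^(s-1) joins the sum
∫ over [3, 4) of t**3/2·t^(s-1) joins the sum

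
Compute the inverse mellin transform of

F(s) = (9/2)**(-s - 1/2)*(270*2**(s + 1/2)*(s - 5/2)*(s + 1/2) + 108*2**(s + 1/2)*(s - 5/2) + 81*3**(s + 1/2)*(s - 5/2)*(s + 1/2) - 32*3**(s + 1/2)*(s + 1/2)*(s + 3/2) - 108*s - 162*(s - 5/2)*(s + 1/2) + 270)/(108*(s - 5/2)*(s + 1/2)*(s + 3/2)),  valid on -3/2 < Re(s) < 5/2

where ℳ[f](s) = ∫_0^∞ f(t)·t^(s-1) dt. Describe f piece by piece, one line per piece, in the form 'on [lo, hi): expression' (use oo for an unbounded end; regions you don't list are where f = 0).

peel off the shared t-power: 9*t/4 on [0, 2/9); 9*t/2 + 1 on [2/9, 4/9); 9*t/8 on [4/9, 2/3); …
back out the common scale on t: 3*t/2 on [0, 1/3); 3*t + 1 on [1/3, 2/3); 3*t/4 on [2/3, 1); …
invert the common scale on t to get t on [0, 1/2); 2*t + 1 on [1/2, 1); t/2 on [1, 3/2); …
f breaks at 2/9, 4/9, 2/3 into 4 integrals to sum
for t in [0, 2/9): the term is ∫ 9*t**(3/2)/4·t^(s-1)
for t in [2/9, 4/9): the term is ∫ sqrt(t)*(9*t/2 + 1)·t^(s-1)
∫ over [4/9, 2/3) of 9*t**(3/2)/8·t^(s-1) joins the sum
piece [2/3, ∞): integrate 64/(729*t**(5/2)) against the kernel

on [0, 2/9): 9*t**(3/2)/4
on [2/9, 4/9): sqrt(t)*(9*t/2 + 1)
on [4/9, 2/3): 9*t**(3/2)/8
on [2/3, oo): 64/(729*t**(5/2))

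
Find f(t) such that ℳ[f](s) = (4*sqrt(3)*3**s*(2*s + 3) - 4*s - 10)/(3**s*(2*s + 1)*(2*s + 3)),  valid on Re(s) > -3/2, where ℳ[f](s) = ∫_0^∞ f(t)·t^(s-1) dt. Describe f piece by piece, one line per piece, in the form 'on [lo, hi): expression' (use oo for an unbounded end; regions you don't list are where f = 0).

remove the common scale on t first: t**(3/2) on [0, 1); 2*sqrt(t) on [1, 3)
the 2 pieces separated at 1/3 each add one integral
∫ over [0, 1/3) of 3*sqrt(3)*t**(3/2)·t^(s-1) joins the sum
between 1/3 and 1 the integrand is 2*sqrt(3)*sqrt(t)·t^(s-1)

on [0, 1/3): 3*sqrt(3)*t**(3/2)
on [1/3, 1): 2*sqrt(3)*sqrt(t)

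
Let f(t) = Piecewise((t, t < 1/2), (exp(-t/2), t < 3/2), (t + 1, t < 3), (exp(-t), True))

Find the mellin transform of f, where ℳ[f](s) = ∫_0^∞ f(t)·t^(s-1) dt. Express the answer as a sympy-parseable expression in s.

cuts at 1/2, 3/2, 3: linearity sums the 4 kernel integrals
for t in [0, 1/2): the term is ∫ t·t^(s-1)
over [1/2, 3/2), the kernel integral of exp(-t/2) enters the sum
∫ over [3/2, 3) of (t + 1)·t^(s-1) joins the sum
between 3 and ∞ the integrand is exp(-t)·t^(s-1)

(2*2**s*s*(s + 1)*uppergamma(s, 3) - 5*3**s*s - 2*3**s + 2*4**s*s*(s + 1)*uppergamma(s, 1/4) - 2*4**s*s*(s + 1)*uppergamma(s, 3/4) + 8*6**s*s + 2*6**s + s)/(2*2**s*s*(s + 1))
  Re(s) > -1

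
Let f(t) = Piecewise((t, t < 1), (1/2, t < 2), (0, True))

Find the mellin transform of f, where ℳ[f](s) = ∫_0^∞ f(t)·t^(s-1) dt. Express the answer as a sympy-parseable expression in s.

integrate the 2 segments split at 1, then add the results
segment [0, 1) carries t; integrate it
over [1, 2), the kernel integral of 1/2 enters the sum

(2**s*(s + 1) + s - 1)/(2*s*(s + 1))
  Re(s) > -1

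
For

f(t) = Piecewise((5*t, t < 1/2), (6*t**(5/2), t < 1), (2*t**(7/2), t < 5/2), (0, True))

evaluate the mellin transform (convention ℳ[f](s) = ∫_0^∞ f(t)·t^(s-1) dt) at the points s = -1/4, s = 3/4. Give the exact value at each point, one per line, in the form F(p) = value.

the 3 pieces separated at 1/2, 1 each add one integral
∫ 5*t·t^(s-1) over [0, 1/2)
between 1/2 and 1 the integrand is 6*t**(5/2)·t^(s-1)
[1, 5/2) adds the kernel integral of 2*t**(7/2)

F(-1/4) = -2**(3/4)/3 + 80/39 + 10*2**(1/4)/3 + 125*2**(3/4)*5**(1/4)/26
F(3/4) = -3*2**(3/4)/26 + 5*2**(1/4)/7 + 304/221 + 625*2**(3/4)*5**(1/4)/68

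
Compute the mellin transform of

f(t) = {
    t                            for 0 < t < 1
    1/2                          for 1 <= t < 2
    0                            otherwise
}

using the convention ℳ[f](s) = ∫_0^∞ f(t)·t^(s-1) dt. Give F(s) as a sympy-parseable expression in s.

integrate the 2 segments split at 1, then add the results
piece [0, 1): integrate t against the kernel
for t in [1, 2): the term is ∫ 1/2·t^(s-1)

(2**s*(s + 1) + s - 1)/(2*s*(s + 1))
  Re(s) > -1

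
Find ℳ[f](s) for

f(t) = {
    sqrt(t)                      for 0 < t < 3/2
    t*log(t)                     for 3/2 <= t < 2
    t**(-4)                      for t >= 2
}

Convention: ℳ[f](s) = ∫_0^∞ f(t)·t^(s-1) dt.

cuts at 3/2, 2: linearity sums the 3 kernel integrals
[0, 3/2) adds the kernel integral of sqrt(t)
on [3/2, 2) integrate f = t*log(t) against the kernel
the [2, ∞) slice contributes ∫ t**(-4)·t^(s-1) dt

(-32*2**(2*s)*(s - 4)*(2*s + 1) + 3**s*s*(s - 4)*(2*s + 1)*(-24*log(3) + 24*log(2)) + 3**s*(s - 4)*(2*s + 1)*(-24*log(3) + 24*log(2)) + 24*3**s*(s - 4)*(2*s + 1) + 16*3**s*sqrt(6)*(s - 4)*(s**2 + 2*s + 1) + 32*4**s*s*(s - 4)*(2*s + 1)*log(2) + 32*4**s*(s - 4)*(2*s + 1)*log(2) - 4**s*(2*s + 1)*(s**2 + 2*s + 1))/(16*2**s*(s - 4)*(2*s + 1)*(s**2 + 2*s + 1))
  -1/2 < Re(s) < 4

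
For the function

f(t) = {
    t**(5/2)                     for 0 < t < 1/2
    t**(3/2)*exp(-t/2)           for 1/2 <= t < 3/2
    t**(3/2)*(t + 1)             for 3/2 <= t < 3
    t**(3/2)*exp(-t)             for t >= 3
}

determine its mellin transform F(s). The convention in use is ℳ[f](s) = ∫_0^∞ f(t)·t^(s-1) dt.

back out the shared t-power: t**2 on [0, 1/2); t*exp(-t/2) on [1/2, 3/2); t*(t + 1) on [3/2, 3); …
peel off the shared t-power: t on [0, 1/2); exp(-t/2) on [1/2, 3/2); t + 1 on [3/2, 3); …
cuts at 1/2, 3/2, 3: linearity sums the 4 kernel integrals
piece [0, 1/2): integrate t**(5/2) against the kernel
segment 1/2 to 3/2 holds t**(3/2)*exp(-t/2); add its integral
∫ over [3/2, 3) of t**(3/2)*(t + 1)·t^(s-1) joins the sum
on [3, ∞) integrate f = t**(3/2)*exp(-t) against the kernel

2**(-s - 3/2)*(2**(s + 3/2)*(2*s + 3)*(2*s + 5)*uppergamma(s + 3/2, 3) + 2**(2*s + 3)*(2*s + 3)*(2*s + 5)*uppergamma(s + 3/2, 1/4) - 2**(2*s + 3)*(2*s + 3)*(2*s + 5)*uppergamma(s + 3/2, 3/4) + 3**(s + 3/2)*(-10*s - 15) - 4*3**(s + 3/2) + 6**(s + 3/2)*(16*s + 24) + 4*6**(s + 3/2) + 2*s + 3)/((2*s + 3)*(2*s + 5))
  Re(s) > -5/2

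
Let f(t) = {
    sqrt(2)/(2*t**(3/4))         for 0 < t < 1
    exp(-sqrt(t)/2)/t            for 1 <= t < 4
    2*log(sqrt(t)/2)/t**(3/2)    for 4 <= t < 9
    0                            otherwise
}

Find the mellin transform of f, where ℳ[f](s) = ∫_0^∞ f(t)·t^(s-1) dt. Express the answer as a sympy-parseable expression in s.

(4**s*(4*s - 3)*(-4*s + 4*(s - 1)**2 + 5)*uppergamma(2*s - 2, 1/2)/2 - 4**s*(4*s - 3)*(-4*s + 4*(s - 1)**2 + 5)*uppergamma(2*s - 2, 1)/2 + 4**s*(108*s - 81)/54 + 9**s*(24 - 32*s)/54 + 9**s*(s - 1)*(4*s - 3)*(-16*log(2) + 16*log(3))/54 + 9**s*(4*s - 3)*(-8*log(3) + 8*log(2))/54 + sqrt(2)*(-432*s + 432*(s - 1)**2 + 540)/54)/((4*s - 3)*(-4*s + 4*(s - 1)**2 + 5))
  Re(s) > 3/4

reversing the shared t-power: sqrt(2)*t**(1/4)/2 on [0, 1); exp(-sqrt(t)/2) on [1, 4); 2*log(sqrt(t)/2)/sqrt(t) on [4, 9)
reversing the power substitution: sqrt(2)*sqrt(t)/2 on [0, 1); exp(-t/2) on [1, 2); 2*log(t/2)/t on [2, 3)
peel off the common scale on t: sqrt(t) on [0, 1/2); exp(-t) on [1/2, 1); log(t)/t on [1, 3/2)
split f at 1, 4: ℳ[f](s) collects 3 kernel integrals
∫ sqrt(2)/(2*t**(3/4))·t^(s-1) over [0, 1)
between 1 and 4 the integrand is exp(-sqrt(t)/2)/t·t^(s-1)
segment 4 to 9 holds 2*log(sqrt(t)/2)/t**(3/2); add its integral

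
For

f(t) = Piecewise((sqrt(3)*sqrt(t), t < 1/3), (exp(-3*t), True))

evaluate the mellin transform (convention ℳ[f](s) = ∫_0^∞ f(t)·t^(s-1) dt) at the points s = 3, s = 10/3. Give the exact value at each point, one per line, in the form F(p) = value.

the common scale on t comes off first: sqrt(t) on [0, 1); exp(-t) on [1, ∞)
f breaks at 1/3 into 2 integrals to sum
∫ sqrt(3)*sqrt(t)·t^(s-1) over [0, 1/3)
on [1/3, ∞): add ∫ exp(-3*t)·t^(s-1) dt

F(3) = 2/189 + 5*exp(-1)/27
F(10/3) = 3**(2/3)*(6 + 23*uppergamma(10/3, 1))/1863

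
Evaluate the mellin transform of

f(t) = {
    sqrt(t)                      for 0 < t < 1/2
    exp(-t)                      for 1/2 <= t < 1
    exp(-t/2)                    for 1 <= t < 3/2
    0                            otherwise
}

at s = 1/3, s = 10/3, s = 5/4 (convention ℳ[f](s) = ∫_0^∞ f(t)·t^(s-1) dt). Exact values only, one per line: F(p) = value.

the 3 pieces separated at 1/2, 1 each add one integral
∫ over [0, 1/2) of sqrt(t)·t^(s-1) joins the sum
piece [1/2, 1): integrate exp(-t) against the kernel
segment [1, 3/2) carries exp(-t/2); integrate it

F(1/3) = -2**(1/3)*uppergamma(1/3, 3/4) - uppergamma(1/3, 1) + uppergamma(1/3, 1/2) + 3*2**(1/6)/5 + 2**(1/3)*uppergamma(1/3, 1/2)
F(10/3) = -8*2**(1/3)*uppergamma(10/3, 3/4) - uppergamma(10/3, 1) + 3*2**(1/6)/184 + uppergamma(10/3, 1/2) + 8*2**(1/3)*uppergamma(10/3, 1/2)
F(5/4) = -2*2**(1/4)*uppergamma(5/4, 3/4) - uppergamma(5/4, 1) + 2**(1/4)/7 + uppergamma(5/4, 1/2) + 2*2**(1/4)*uppergamma(5/4, 1/2)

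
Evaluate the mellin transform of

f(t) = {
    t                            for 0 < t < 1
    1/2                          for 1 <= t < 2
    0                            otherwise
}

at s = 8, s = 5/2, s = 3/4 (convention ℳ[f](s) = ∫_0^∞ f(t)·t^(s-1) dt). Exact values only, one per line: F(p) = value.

slice at 1, transform all 2 pieces, and sum them
∫ over [0, 1) of t·t^(s-1) joins the sum
the [1, 2) slice contributes ∫ 1/2·t^(s-1) dt

F(8) = 2311/144
F(5/2) = 3/35 + 4*sqrt(2)/5
F(3/4) = -2/21 + 2*2**(3/4)/3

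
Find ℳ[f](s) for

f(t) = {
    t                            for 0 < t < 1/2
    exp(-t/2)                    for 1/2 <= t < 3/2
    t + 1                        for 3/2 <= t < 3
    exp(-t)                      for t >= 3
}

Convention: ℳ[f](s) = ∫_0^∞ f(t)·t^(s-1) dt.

(2*2**s*s*(s + 1)*uppergamma(s, 3) - 5*3**s*s - 2*3**s + 2*4**s*s*(s + 1)*uppergamma(s, 1/4) - 2*4**s*s*(s + 1)*uppergamma(s, 3/4) + 8*6**s*s + 2*6**s + s)/(2*2**s*s*(s + 1))
  Re(s) > -1

the 4 pieces separated at 1/2, 3/2, 3 each add one integral
∫ t·t^(s-1) over [0, 1/2)
[1/2, 3/2) adds the kernel integral of exp(-t/2)
on [3/2, 3) integrate f = (t + 1) against the kernel
the [3, ∞) slice contributes ∫ exp(-t)·t^(s-1) dt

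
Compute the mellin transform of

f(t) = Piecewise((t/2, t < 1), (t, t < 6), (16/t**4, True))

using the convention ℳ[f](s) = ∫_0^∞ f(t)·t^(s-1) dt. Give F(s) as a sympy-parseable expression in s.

(970*6**s*s - 3890*6**s - 81*s + 324)/(162*(s**2 - 3*s - 4))
  -1 < Re(s) < 4

invert the common scale on t to get t on [0, 1/2); 2*t on [1/2, 3); t**(-4) on [3, ∞)
treat the 3 regions marked off by 1, 6 separately and sum
piece [0, 1): integrate t/2 against the kernel
segment [1, 6) carries t; integrate it
for t in [6, ∞): the term is ∫ 16/t**4·t^(s-1)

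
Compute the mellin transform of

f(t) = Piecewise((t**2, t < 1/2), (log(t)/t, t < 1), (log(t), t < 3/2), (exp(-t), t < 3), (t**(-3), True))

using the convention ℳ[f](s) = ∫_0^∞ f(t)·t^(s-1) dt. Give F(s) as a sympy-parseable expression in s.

(108*2**s*s**2*(s - 3)*(s + 2)*(s**2 - 2*s + 1)*uppergamma(s, 3/2) - 108*2**s*s**2*(s - 3)*(s + 2)*(s**2 - 2*s + 1)*uppergamma(s, 3) - 108*2**s*s**2*(s - 3)*(s + 2) + 108*2**s*(s - 3)*(s + 2)*(s**2 - 2*s + 1) - 108*3**s*s*(s - 3)*(s + 2)*(s**2 - 2*s + 1)*log(2) + 108*3**s*s*(s - 3)*(s + 2)*(s**2 - 2*s + 1)*log(3) - 108*3**s*(s - 3)*(s + 2)*(s**2 - 2*s + 1) - 4*6**s*s**2*(s + 2)*(s**2 - 2*s + 1) + 216*s**3*(s - 3)*(s + 2)*log(2) - 216*s**2*(s - 3)*(s + 2)*log(2) + 216*s**2*(s - 3)*(s + 2) + 27*s**2*(s - 3)*(s**2 - 2*s + 1))/(108*2**s*s**2*(s - 3)*(s + 2)*(s**2 - 2*s + 1))
  -2 < Re(s) < 3

f breaks at 1/2, 1, 3/2, 3 into 5 integrals to sum
segment 0 to 1/2 holds t**2; add its integral
on [1/2, 1) integrate f = log(t)/t against the kernel
piece [1, 3/2): integrate log(t) against the kernel
[3/2, 3) adds the kernel integral of exp(-t)
∫ t**(-3)·t^(s-1) over [3, ∞)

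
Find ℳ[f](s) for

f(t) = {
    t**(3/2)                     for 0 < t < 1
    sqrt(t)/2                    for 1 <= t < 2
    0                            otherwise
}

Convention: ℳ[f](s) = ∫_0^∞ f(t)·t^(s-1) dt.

(2**(s + 1/2)*(2*s + 3) + 2*s - 1)/((2*s + 1)*(2*s + 3))
  Re(s) > -3/2

peel off the shared t-power: t on [0, 1); 1/2 on [1, 2)
split f at 1: ℳ[f](s) collects 2 kernel integrals
the [0, 1) slice contributes ∫ t**(3/2)·t^(s-1) dt
on [1, 2) integrate f = sqrt(t)/2 against the kernel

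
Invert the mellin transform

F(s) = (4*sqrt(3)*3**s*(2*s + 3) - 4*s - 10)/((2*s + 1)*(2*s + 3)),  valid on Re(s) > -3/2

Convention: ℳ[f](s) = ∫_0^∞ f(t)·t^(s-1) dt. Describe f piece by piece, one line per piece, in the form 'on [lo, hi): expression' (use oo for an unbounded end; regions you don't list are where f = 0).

on [0, 1): t**(3/2)
on [1, 3): 2*sqrt(t)

linearity at 1 turns ℳ[f](s) into 2 summed integrals
the [0, 1) slice contributes ∫ t**(3/2)·t^(s-1) dt
the [1, 3) slice contributes ∫ 2*sqrt(t)·t^(s-1) dt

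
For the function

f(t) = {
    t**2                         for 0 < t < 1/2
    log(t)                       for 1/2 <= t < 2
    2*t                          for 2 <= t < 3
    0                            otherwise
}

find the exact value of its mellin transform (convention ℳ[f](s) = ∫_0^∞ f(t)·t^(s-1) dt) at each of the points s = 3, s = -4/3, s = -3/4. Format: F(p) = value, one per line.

F(3) = 65*log(2)/24 + 5061/160
F(-4/3) = 2**(1/3)*(-64*6**(2/3) - log(2**(12*2**(1/3) + 96)) + 120 + 183*2**(1/3))/64
F(-3/4) = 2**(3/4)*(-200*sqrt(2) - log(2**(15*sqrt(2) + 60)) + 89 + 180*6**(1/4))/45

summing 3 kernel integrals split by 1/2, 2 yields ℳ[f](s)
between 0 and 1/2 the integrand is t**2·t^(s-1)
segment 1/2 to 2 holds log(t); add its integral
the [2, 3) slice contributes ∫ 2*t·t^(s-1) dt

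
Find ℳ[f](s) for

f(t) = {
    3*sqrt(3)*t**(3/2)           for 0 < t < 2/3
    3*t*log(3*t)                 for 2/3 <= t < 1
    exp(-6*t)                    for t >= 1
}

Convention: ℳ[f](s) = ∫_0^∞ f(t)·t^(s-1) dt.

strip the common scale on t: t**(3/2) on [0, 2); t*log(t) on [2, 3); exp(-2*t) on [3, ∞)
slice at 2/3, 1, transform all 3 pieces, and sum them
∫ over [0, 2/3) of 3*sqrt(3)*t**(3/2)·t^(s-1) joins the sum
segment 2/3 to 1 holds 3*t*log(3*t); add its integral
segment 1 to ∞ holds exp(-6*t); add its integral

(-12**s*s*(2*s + 3)*log(4) - 12**s*(2*s + 3)*log(4) + 12**s*(4*s + 6) + 12**s*sqrt(2)*(4*s**2 + 8*s + 4) + 3*18**s*s*(2*s + 3)*log(3) + 18**s*(-6*s - 9) + 3*18**s*(2*s + 3)*log(3) + 3**s*(2*s + 3)*(s**2 + 2*s + 1)*uppergamma(s, 6))/(18**s*(2*s + 3)*(s**2 + 2*s + 1))
  Re(s) > -3/2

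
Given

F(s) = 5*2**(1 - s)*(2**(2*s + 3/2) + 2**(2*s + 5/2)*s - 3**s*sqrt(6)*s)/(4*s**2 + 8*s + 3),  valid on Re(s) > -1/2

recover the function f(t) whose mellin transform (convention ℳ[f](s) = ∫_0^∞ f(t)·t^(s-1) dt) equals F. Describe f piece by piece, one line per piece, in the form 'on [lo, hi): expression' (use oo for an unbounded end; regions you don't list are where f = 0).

along the cuts 3/2, ℳ[f](s) splits into 2 integrals
over [0, 3/2), the kernel integral of 5*sqrt(t)/2 enters the sum
over [3/2, 2), the kernel integral of 5*t**(3/2) enters the sum

on [0, 3/2): 5*sqrt(t)/2
on [3/2, 2): 5*t**(3/2)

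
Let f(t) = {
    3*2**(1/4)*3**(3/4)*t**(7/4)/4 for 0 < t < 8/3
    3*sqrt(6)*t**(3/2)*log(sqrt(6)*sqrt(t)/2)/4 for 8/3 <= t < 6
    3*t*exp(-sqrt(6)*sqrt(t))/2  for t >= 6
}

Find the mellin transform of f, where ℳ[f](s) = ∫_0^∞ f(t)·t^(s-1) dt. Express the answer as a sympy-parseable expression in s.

peel off the common scale on t: t**(7/4) on [0, 4); t**(3/2)*log(sqrt(t)) on [4, 9); t*exp(-2*sqrt(t)) on [9, ∞)
peel off the shared t-power: t**(3/4) on [0, 4); sqrt(t)*log(sqrt(t)) on [4, 9); exp(-2*sqrt(t)) on [9, ∞)
reversing the power substitution: t**(3/2) on [0, 2); t*log(t) on [2, 3); exp(-2*t) on [3, ∞)
f breaks at 8/3, 6 into 3 integrals to sum
∫ 3*2**(1/4)*3**(3/4)*t**(7/4)/4·t^(s-1) over [0, 8/3)
∫ 3*sqrt(6)*t**(3/2)*log(sqrt(6)*sqrt(t)/2)/4·t^(s-1) over [8/3, 6)
segment [6, ∞) carries 3*t*exp(-sqrt(6)*sqrt(t))/2; integrate it

2*6**(-2*s - 2)*(-4*12**(2*s + 2)*(s + 1)*(4*s + 7)*log(2) - 2*12**(2*s + 2)*(4*s + 7)*log(2) + 2*12**(2*s + 2)*(4*s + 7) + 4*12**(2*s + 2)*sqrt(2)*(4*s + 4*(s + 1)**2 + 5) + 6*18**(2*s + 2)*(s + 1)*(4*s + 7)*log(3) - 3*18**(2*s + 2)*(4*s + 7) + 3*18**(2*s + 2)*(4*s + 7)*log(3) + 3**(2*s + 2)*(4*s + 7)*(4*s + 4*(s + 1)**2 + 5)*uppergamma(2*s + 2, 6))/((3/2)**s*(4*s + 7)*(4*s + 4*(s + 1)**2 + 5))
  Re(s) > -7/4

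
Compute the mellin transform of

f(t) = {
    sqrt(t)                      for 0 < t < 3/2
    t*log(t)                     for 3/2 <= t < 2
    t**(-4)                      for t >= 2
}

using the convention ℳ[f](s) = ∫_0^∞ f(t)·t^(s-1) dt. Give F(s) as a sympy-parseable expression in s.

(-32*2**(2*s)*(s - 4)*(2*s + 1) + 3**s*s*(s - 4)*(2*s + 1)*(-24*log(3) + 24*log(2)) + 3**s*(s - 4)*(2*s + 1)*(-24*log(3) + 24*log(2)) + 24*3**s*(s - 4)*(2*s + 1) + 16*3**s*sqrt(6)*(s - 4)*(s**2 + 2*s + 1) + 32*4**s*s*(s - 4)*(2*s + 1)*log(2) + 32*4**s*(s - 4)*(2*s + 1)*log(2) - 4**s*(2*s + 1)*(s**2 + 2*s + 1))/(16*2**s*(s - 4)*(2*s + 1)*(s**2 + 2*s + 1))
  -1/2 < Re(s) < 4

slice at 3/2, 2, transform all 3 pieces, and sum them
for t in [0, 3/2): the term is ∫ sqrt(t)·t^(s-1)
piece [3/2, 2): integrate t*log(t) against the kernel
the [2, ∞) slice contributes ∫ t**(-4)·t^(s-1) dt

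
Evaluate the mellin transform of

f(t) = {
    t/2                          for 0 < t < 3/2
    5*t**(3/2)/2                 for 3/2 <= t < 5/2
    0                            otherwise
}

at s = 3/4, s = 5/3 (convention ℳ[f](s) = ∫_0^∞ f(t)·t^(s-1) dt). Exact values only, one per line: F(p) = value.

integrate the 2 segments split at 3/2, then add the results
piece [0, 3/2): integrate t/2 against the kernel
segment [3/2, 5/2) carries 5*t**(3/2)/2; integrate it

F(3/4) = 2**(1/4)*(-315*sqrt(2)*3**(1/4) + 54*3**(3/4) + 875*sqrt(2)*5**(1/4))/252
F(5/3) = -405*2**(5/6)*3**(1/6)/304 + 27*2**(1/3)*3**(2/3)/128 + 1875*2**(5/6)*5**(1/6)/304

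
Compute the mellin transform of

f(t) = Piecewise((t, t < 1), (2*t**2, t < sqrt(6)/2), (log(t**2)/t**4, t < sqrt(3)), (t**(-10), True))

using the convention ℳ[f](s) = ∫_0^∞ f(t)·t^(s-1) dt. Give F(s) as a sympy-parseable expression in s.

2**(1 - s/2)*(324*2**(s/2 - 1)*(s/2 - 5)*(s/2 + 1)*(-s + (s/2 - 1)**2 + 3) - 324*2**(s/2 - 1)*(s/2 - 5)*(s + 1)*(-s + (s/2 - 1)**2 + 3) - 108*3**(s/2 - 1)*(s/2 - 5)*(s/2 - 1)*(s/2 + 1)*(s + 1)*log(3) + 108*3**(s/2 - 1)*(s/2 - 5)*(s/2 - 1)*(s/2 + 1)*(s + 1)*log(2) - 108*3**(s/2 - 1)*(s/2 - 5)*(s/2 + 1)*(s + 1)*log(2) + 108*3**(s/2 - 1)*(s/2 - 5)*(s/2 + 1)*(s + 1) + 108*3**(s/2 - 1)*(s/2 - 5)*(s/2 + 1)*(s + 1)*log(3) + 729*3**(s/2 - 1)*(s/2 - 5)*(s + 1)*(-s + (s/2 - 1)**2 + 3) + 54*6**(s/2 - 1)*(s/2 - 5)*(s/2 - 1)*(s/2 + 1)*(s + 1)*log(3) - 54*6**(s/2 - 1)*(s/2 - 5)*(s/2 + 1)*(s + 1)*log(3) - 54*6**(s/2 - 1)*(s/2 - 5)*(s/2 + 1)*(s + 1) - 2*6**(s/2 - 1)*(s/2 + 1)*(s + 1)*(-s + (s/2 - 1)**2 + 3))/(324*(s/2 - 5)*(s/2 + 1)*(s + 1)*(-s + (s/2 - 1)**2 + 3))
  -1 < Re(s) < 10

invert the power substitution to get sqrt(t) on [0, 1); 2*t on [1, 3/2); log(t)/t**2 on [3/2, 3); …
back out the shared t-power: t**(3/2) on [0, 1); 2*t**2 on [1, 3/2); log(t)/t on [3/2, 3); …
along the cuts 1, sqrt(6)/2, sqrt(3), ℳ[f](s) splits into 4 integrals
over [0, 1), the kernel integral of t enters the sum
between 1 and sqrt(6)/2 the integrand is 2*t**2·t^(s-1)
over [sqrt(6)/2, sqrt(3)), the kernel integral of log(t**2)/t**4 enters the sum
piece [sqrt(3), ∞): integrate t**(-10) against the kernel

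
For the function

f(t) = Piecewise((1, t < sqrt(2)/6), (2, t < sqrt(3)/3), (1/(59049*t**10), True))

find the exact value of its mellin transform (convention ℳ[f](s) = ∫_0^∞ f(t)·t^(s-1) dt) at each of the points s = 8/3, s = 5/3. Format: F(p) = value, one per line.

F(8/3) = 2**(2/3)*3**(1/3)*(-891 + 10700*6**(1/3))/256608
F(5/3) = 2**(1/6)*3**(1/3)*(-1215 + 2431*6**(5/6))/36450

back out the common scale on t: 1 on [0, sqrt(2)/2); 2 on [sqrt(2)/2, sqrt(3)); t**(-10) on [sqrt(3), ∞)
back out the power substitution: 1 on [0, 1/2); 2 on [1/2, 3); t**(-5) on [3, ∞)
remove the shared t-power first: t on [0, 1/2); 2*t on [1/2, 3); t**(-4) on [3, ∞)
cuts at sqrt(2)/6, sqrt(3)/3: linearity sums the 3 kernel integrals
over [0, sqrt(2)/6), the kernel integral of 1 enters the sum
piece [sqrt(2)/6, sqrt(3)/3): integrate 2 against the kernel
between sqrt(3)/3 and ∞ the integrand is 1/(59049*t**10)·t^(s-1)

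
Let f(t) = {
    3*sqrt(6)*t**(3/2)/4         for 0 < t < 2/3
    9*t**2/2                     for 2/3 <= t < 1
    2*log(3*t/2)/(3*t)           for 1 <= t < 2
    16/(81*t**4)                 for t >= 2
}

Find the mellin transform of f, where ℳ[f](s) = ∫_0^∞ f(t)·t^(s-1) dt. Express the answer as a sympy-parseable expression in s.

invert the common scale on t to get t**(3/2) on [0, 1); 2*t**2 on [1, 3/2); log(t)/t on [3/2, 3); …
summing 4 kernel integrals split by 2/3, 1, 2 yields ℳ[f](s)
piece [0, 2/3): integrate 3*sqrt(6)*t**(3/2)/4 against the kernel
for t in [2/3, 1): the term is ∫ 9*t**2/2·t^(s-1)
piece [1, 2): integrate 2*log(3*t/2)/(3*t) against the kernel
over [2, ∞), the kernel integral of 16/(81*t**4) enters the sum

(324*2**s*(s - 4)*(s + 2)*(s**2 - 2*s + 1) - 324*2**s*(s - 4)*(2*s + 3)*(s**2 - 2*s + 1) - 108*3**s*s*(s - 4)*(s + 2)*(2*s + 3)*log(3) + 108*3**s*s*(s - 4)*(s + 2)*(2*s + 3)*log(2) - 108*3**s*(s - 4)*(s + 2)*(2*s + 3)*log(2) + 108*3**s*(s - 4)*(s + 2)*(2*s + 3) + 108*3**s*(s - 4)*(s + 2)*(2*s + 3)*log(3) + 729*3**s*(s - 4)*(2*s + 3)*(s**2 - 2*s + 1) + 54*6**s*s*(s - 4)*(s + 2)*(2*s + 3)*log(3) - 54*6**s*(s - 4)*(s + 2)*(2*s + 3)*log(3) - 54*6**s*(s - 4)*(s + 2)*(2*s + 3) - 2*6**s*(s + 2)*(2*s + 3)*(s**2 - 2*s + 1))/(162*3**s*(s - 4)*(s + 2)*(2*s + 3)*(s**2 - 2*s + 1))
  -3/2 < Re(s) < 4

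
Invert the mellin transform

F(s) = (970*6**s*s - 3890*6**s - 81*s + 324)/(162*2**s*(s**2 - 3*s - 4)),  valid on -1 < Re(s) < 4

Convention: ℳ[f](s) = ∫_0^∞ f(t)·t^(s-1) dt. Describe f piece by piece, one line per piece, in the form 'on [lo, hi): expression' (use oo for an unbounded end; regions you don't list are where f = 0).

f breaks at 1/2, 3 into 3 integrals to sum
piece [0, 1/2): integrate t against the kernel
on [1/2, 3) integrate f = 2*t against the kernel
segment 3 to ∞ holds t**(-4); add its integral

on [0, 1/2): t
on [1/2, 3): 2*t
on [3, oo): t**(-4)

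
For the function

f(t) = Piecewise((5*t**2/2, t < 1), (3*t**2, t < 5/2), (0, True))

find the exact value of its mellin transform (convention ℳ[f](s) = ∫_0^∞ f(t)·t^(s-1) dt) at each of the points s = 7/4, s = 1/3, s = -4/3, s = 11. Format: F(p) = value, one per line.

integrate the 2 segments split at 1, then add the results
segment 0 to 1 holds 5*t**2/2; add its integral
[1, 5/2) adds the kernel integral of 3*t**2

F(7/4) = -2/15 + 25*2**(1/4)*5**(3/4)/4
F(1/3) = -3/14 + 225*2**(2/3)*5**(1/3)/56
F(-4/3) = -3/4 + 9*2**(1/3)*5**(2/3)/4
F(11) = 3662105279/106496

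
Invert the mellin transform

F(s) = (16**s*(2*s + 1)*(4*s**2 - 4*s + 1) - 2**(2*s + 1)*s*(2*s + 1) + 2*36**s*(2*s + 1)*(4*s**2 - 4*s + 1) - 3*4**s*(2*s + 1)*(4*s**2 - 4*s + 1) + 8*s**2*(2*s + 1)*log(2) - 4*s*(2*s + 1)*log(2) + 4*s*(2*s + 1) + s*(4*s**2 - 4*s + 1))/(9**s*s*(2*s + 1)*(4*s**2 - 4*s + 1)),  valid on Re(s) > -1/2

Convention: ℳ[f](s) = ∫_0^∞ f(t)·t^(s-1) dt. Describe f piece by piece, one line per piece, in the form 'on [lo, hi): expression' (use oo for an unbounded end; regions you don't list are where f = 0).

back out the power substitution: 3*t/2 on [0, 1/3); 2*log(3*t/2)/(3*t) on [1/3, 2/3); 3 on [2/3, 4/3); …
undo the common scale on t: t on [0, 1/2); log(t)/t on [1/2, 1); 3 on [1, 2); …
cuts at 1/9, 4/9, 16/9: linearity sums the 4 kernel integrals
[0, 1/9) adds the kernel integral of 3*sqrt(t)/2
for t in [1/9, 4/9): the term is ∫ 2*log(3*sqrt(t)/2)/(3*sqrt(t))·t^(s-1)
on [4/9, 16/9) integrate f = 3 against the kernel
on [16/9, 4): add ∫ 2·t^(s-1) dt

on [0, 1/9): 3*sqrt(t)/2
on [1/9, 4/9): 2*log(3*sqrt(t)/2)/(3*sqrt(t))
on [4/9, 16/9): 3
on [16/9, 4): 2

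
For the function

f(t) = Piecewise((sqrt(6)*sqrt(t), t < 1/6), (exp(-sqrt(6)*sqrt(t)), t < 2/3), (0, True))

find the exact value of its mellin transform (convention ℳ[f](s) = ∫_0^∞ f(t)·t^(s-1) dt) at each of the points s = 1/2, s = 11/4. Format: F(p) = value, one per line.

F(1/2) = sqrt(6)*(-2 + 2*E + exp(2))*exp(-2)/6
F(11/4) = 6**(1/4)*(-105170*sqrt(2) + (-12285*sqrt(pi)*erfc(sqrt(2)) + 64 + 12285*sqrt(pi)*erfc(1))*exp(2) + 49790*E)*exp(-2)/44928

back out the common scale on t: sqrt(2)*sqrt(t) on [0, 1/2); exp(-sqrt(2)*sqrt(t)) on [1/2, 2)
back out the common scale on t: sqrt(t) on [0, 1); exp(-sqrt(t)) on [1, 4)
undo the power substitution: t on [0, 1); exp(-t) on [1, 2)
cuts at 1/6: linearity sums the 2 kernel integrals
∫ sqrt(6)*sqrt(t)·t^(s-1) over [0, 1/6)
the [1/6, 2/3) slice contributes ∫ exp(-sqrt(6)*sqrt(t))·t^(s-1) dt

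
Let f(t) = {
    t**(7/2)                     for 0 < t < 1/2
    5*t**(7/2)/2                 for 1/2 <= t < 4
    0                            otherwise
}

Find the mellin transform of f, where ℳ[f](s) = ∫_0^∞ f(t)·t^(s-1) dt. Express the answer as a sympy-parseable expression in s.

(-3*2**(-s - 7/2) + 5*4**(s + 7/2))/(2*s + 7)
  Re(s) > -7/2

linearity at 1/2 turns ℳ[f](s) into 2 summed integrals
over [0, 1/2), the kernel integral of t**(7/2) enters the sum
piece [1/2, 4): integrate 5*t**(7/2)/2 against the kernel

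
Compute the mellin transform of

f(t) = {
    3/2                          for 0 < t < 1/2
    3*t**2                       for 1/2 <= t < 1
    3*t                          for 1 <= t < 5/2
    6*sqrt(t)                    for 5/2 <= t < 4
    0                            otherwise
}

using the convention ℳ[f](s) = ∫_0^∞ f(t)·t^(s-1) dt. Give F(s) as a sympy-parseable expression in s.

3*(32*2**(3*s)*s*(s + 1)*(s + 2) + 4*2**s*s*(s + 1)*(2*s + 1) - 4*2**s*s*(s + 2)*(2*s + 1) + 10*5**s*s*(s + 2)*(2*s + 1) - 8*sqrt(2)*5**(s + 1/2)*s*(s + 1)*(s + 2) - s*(s + 1)*(2*s + 1) + 2*(s + 1)*(s + 2)*(2*s + 1))/(4*2**s*s*(s + 1)*(s + 2)*(2*s + 1))
  Re(s) > 0

along the cuts 1/2, 1, 5/2, ℳ[f](s) splits into 4 integrals
segment [0, 1/2) carries 3/2; integrate it
piece [1/2, 1): integrate 3*t**2 against the kernel
∫ over [1, 5/2) of 3*t·t^(s-1) joins the sum
segment 5/2 to 4 holds 6*sqrt(t); add its integral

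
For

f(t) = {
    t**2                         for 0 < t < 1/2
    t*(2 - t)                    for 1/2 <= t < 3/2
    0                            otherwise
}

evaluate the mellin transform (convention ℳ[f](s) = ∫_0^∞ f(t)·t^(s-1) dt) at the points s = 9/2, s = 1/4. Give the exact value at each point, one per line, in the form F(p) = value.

F(9/2) = -15*sqrt(2)/4576 + 4617*sqrt(6)/9152
F(1/4) = 2**(3/4)*(-26 + 63*3**(1/4))/90

remove the shared t-power first: t**3 on [0, 1/2); t**2*(2 - t) on [1/2, 3/2)
peel off the shared t-power: t on [0, 1/2); 2 - t on [1/2, 3/2)
summing 2 kernel integrals split by 1/2 yields ℳ[f](s)
for t in [0, 1/2): the term is ∫ t**2·t^(s-1)
on [1/2, 3/2) integrate f = t*(2 - t) against the kernel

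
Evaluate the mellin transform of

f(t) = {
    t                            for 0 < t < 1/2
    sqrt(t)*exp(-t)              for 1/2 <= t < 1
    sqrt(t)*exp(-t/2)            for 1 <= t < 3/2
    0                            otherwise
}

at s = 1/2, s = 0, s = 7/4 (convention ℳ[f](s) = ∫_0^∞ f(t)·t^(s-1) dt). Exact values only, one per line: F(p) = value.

back out the shared t-power: sqrt(t) on [0, 1/2); exp(-t) on [1/2, 1); exp(-t/2) on [1, 3/2)
along the cuts 1/2, 1, ℳ[f](s) splits into 3 integrals
over [0, 1/2), the kernel integral of t enters the sum
on [1/2, 1): add ∫ sqrt(t)*exp(-t)·t^(s-1) dt
∫ over [1, 3/2) of sqrt(t)*exp(-t/2)·t^(s-1) joins the sum

F(1/2) = -2*exp(-3/4) - exp(-1) + sqrt(2)/6 + 3*exp(-1/2)
F(0) = -sqrt(2)*sqrt(pi)*erfc(sqrt(3)/2) - sqrt(pi)*erfc(1) + 1/2 + sqrt(pi)*erfc(sqrt(2)/2) + sqrt(2)*sqrt(pi)*erfc(sqrt(2)/2)
F(7/4) = -4*2**(1/4)*uppergamma(9/4, 3/4) - uppergamma(9/4, 1) + 2**(1/4)/22 + uppergamma(9/4, 1/2) + 4*2**(1/4)*uppergamma(9/4, 1/2)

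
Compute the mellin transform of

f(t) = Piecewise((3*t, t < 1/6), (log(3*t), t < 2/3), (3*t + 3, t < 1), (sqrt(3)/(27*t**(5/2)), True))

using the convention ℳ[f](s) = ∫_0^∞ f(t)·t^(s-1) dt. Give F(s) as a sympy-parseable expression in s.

(-270*2**(2*s)*s**2*(2*s - 5) + 54*2**(2*s)*s*(s + 1)*(2*s - 5)*log(2) - 162*2**(2*s)*s*(2*s - 5) - 54*2**(2*s)*(s + 1)*(2*s - 5) - 4*sqrt(3)*6**s*s**2*(s + 1) + 324*6**s*s**2*(2*s - 5) + 162*6**s*s*(2*s - 5) + 27*s**2*(2*s - 5) + 54*s*(s + 1)*(2*s - 5)*log(2) + (2*s - 5)*(54*s + 54))/(54*6**s*s**2*(s + 1)*(2*s - 5))
  -1 < Re(s) < 5/2

reversing the common scale on t: t on [0, 1/2); log(t) on [1/2, 2); t + 3 on [2, 3); …
the 4 pieces separated at 1/6, 2/3, 1 each add one integral
on [0, 1/6): add ∫ 3*t·t^(s-1) dt
over [1/6, 2/3), the kernel integral of log(3*t) enters the sum
the [2/3, 1) slice contributes ∫ (3*t + 3)·t^(s-1) dt
over [1, ∞), the kernel integral of sqrt(3)/(27*t**(5/2)) enters the sum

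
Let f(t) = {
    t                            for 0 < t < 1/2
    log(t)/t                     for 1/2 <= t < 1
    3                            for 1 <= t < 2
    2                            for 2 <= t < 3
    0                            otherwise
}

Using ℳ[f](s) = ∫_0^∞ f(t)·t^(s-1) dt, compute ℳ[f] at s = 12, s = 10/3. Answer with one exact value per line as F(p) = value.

F(12) = log(2)/22528 + 3437263911431/38658048
F(10/3) = -531/490 + 615*2**(2/3)/20384 + 3*2**(2/3)*log(2)/56 + 12*2**(1/3)/5 + 81*3**(1/3)/5

the 4 pieces separated at 1/2, 1, 2 each add one integral
over [0, 1/2), the kernel integral of t enters the sum
[1/2, 1) adds the kernel integral of log(t)/t
[1, 2) adds the kernel integral of 3
the [2, 3) slice contributes ∫ 2·t^(s-1) dt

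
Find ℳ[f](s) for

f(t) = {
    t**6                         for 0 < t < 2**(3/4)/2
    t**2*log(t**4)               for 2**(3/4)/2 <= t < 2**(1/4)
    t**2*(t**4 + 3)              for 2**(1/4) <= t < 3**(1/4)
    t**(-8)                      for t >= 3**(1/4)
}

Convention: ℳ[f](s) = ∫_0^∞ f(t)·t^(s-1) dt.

strip the power substitution: t**3 on [0, sqrt(2)/2); t*log(t**2) on [sqrt(2)/2, sqrt(2)); t*(t**2 + 3) on [sqrt(2), sqrt(3)); …
the shared t-power comes off first: t**2 on [0, sqrt(2)/2); log(t**2) on [sqrt(2)/2, sqrt(2)); t**2 + 3 on [sqrt(2), sqrt(3)); …
back out the power substitution: t on [0, 1/2); log(t) on [1/2, 2); t + 3 on [2, 3); …
cuts at 2**(3/4)/2, 2**(1/4), 3**(1/4): linearity sums the 4 kernel integrals
segment [0, 2**(3/4)/2) carries t**6; integrate it
∫ over [2**(3/4)/2, 2**(1/4)) of t**2*log(t**4)·t^(s-1) joins the sum
piece [2**(1/4), 3**(1/4)): integrate t**2*(t**4 + 3) against the kernel
the [3**(1/4), ∞) slice contributes ∫ t**(-8)·t^(s-1) dt

2**(1/2 - s/4)*(540*2**(s/2)*(8 - s)*(s + 2)**2 + 108*2**(s/2)*(s - 8)*(s + 2)*(s + 6)*log(2) - 1296*2**(s/2)*(s - 8)*(s + 2) - 432*2**(s/2)*(s - 8)*(s + 6) + 324*6**(s/4 + 1/2)*(s - 8)*(s + 2)**2 + 648*6**(s/4 + 1/2)*(s - 8)*(s + 2) - 2*sqrt(3)*6**(s/4 + 1/2)*(s + 2)**2*(s + 6) + 27*(s - 8)*(s + 2)**2 + 54*(s - 8)*(s + 2)*(s + 6)*log(2) + 216*(s - 8)*(s + 6))/(108*(s - 8)*(s + 2)**2*(s + 6))
  -6 < Re(s) < 8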